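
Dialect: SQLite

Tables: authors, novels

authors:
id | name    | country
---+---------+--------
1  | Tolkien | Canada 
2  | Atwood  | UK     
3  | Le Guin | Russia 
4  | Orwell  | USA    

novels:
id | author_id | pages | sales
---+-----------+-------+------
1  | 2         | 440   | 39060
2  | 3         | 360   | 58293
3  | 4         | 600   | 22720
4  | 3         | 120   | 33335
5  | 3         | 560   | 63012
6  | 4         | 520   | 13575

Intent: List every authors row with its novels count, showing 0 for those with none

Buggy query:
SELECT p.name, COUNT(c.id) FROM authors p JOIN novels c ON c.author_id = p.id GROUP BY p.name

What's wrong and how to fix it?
Bug: INNER JOIN drops authors rows that have no matching novels rows

Fix: Use LEFT JOIN so parents without children still appear (COUNT(c.id) gives 0)

Corrected query:
SELECT p.name, COUNT(c.id) FROM authors p LEFT JOIN novels c ON c.author_id = p.id GROUP BY p.name

Result:
name    | COUNT(c.id)
--------+------------
Atwood  | 1          
Le Guin | 3          
Orwell  | 2          
Tolkien | 0          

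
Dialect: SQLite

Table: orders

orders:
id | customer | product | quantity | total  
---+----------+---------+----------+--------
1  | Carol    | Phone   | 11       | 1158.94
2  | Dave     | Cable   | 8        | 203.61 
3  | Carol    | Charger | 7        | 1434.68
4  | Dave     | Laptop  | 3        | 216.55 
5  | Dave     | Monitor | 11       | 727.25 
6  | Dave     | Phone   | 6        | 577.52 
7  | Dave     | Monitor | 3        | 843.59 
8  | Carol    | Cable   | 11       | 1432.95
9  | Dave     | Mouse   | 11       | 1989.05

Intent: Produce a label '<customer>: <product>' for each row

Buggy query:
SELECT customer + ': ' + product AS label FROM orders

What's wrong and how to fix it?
Bug: '+' is numeric addition; on text columns SQLite converts them to 0 instead of concatenating

Fix: Replace + with || to concatenate text

Corrected query:
SELECT customer || ': ' || product AS label FROM orders

Result:
label         
--------------
Carol: Phone  
Dave: Cable   
Carol: Charger
Dave: Laptop  
Dave: Monitor 
Dave: Phone   
Dave: Monitor 
Carol: Cable  
Dave: Mouse   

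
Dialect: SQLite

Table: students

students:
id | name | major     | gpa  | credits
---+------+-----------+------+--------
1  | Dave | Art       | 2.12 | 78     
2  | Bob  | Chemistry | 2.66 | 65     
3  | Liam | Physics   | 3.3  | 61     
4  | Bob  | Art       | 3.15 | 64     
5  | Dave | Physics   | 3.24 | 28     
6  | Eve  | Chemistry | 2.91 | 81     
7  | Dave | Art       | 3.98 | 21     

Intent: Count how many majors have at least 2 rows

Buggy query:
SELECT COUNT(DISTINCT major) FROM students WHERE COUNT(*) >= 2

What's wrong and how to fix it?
Bug: WHERE filters individual rows, not groups, so a group-level COUNT is invalid there

Fix: Use a subquery that GROUPs and filters with HAVING, then count its rows

Corrected query:
SELECT COUNT(*) FROM (SELECT major FROM students GROUP BY major HAVING COUNT(*) >= 2)

Result:
COUNT(*)
--------
3       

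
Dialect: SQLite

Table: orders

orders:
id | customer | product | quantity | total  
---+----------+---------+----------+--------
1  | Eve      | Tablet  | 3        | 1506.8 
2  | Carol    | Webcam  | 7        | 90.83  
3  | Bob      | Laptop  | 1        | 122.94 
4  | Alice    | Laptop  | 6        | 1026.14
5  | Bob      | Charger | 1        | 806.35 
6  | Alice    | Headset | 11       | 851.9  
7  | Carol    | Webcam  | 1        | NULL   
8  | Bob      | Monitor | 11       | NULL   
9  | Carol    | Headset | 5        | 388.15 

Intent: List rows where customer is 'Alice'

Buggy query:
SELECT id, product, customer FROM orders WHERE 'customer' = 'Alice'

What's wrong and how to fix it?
Bug: Single quotes denote string literals in SQL; the column name is being compared as a constant string

Fix: Remove the quotes around the column name (or use double quotes for an identifier)

Corrected query:
SELECT id, product, customer FROM orders WHERE customer = 'Alice'

Result:
id | product | customer
---+---------+---------
4  | Laptop  | Alice   
6  | Headset | Alice   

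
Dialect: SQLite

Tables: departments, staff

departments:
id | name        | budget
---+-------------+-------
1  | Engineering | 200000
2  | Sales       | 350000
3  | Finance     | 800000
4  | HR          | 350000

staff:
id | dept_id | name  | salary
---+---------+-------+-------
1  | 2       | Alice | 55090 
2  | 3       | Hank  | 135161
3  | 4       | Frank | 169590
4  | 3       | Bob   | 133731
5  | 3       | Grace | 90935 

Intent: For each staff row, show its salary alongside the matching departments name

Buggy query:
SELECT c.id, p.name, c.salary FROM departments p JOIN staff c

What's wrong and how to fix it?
Bug: JOIN with no ON clause produces a cartesian product; every staff row pairs with every departments row

Fix: Specify the join condition linking the foreign key to the parent id

Corrected query:
SELECT c.id, p.name, c.salary FROM departments p JOIN staff c ON c.dept_id = p.id

Result:
id | name    | salary
---+---------+-------
1  | Sales   | 55090 
2  | Finance | 135161
3  | HR      | 169590
4  | Finance | 133731
5  | Finance | 90935 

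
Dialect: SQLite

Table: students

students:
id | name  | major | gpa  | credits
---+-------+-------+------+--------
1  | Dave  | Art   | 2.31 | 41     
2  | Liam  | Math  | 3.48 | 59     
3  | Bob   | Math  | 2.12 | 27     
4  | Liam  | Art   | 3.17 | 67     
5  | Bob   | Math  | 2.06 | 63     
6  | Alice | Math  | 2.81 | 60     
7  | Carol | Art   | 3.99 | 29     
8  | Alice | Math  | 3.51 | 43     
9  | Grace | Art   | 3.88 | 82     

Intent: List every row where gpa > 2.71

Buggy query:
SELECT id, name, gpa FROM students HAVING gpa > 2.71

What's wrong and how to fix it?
Bug: This is a non-aggregate query (no GROUP BY, no aggregates), so in SQLite the HAVING clause is invalid here; a row-level condition belongs in WHERE

Fix: Use WHERE for row-level filtering

Corrected query:
SELECT id, name, gpa FROM students WHERE gpa > 2.71

Result:
id | name  | gpa 
---+-------+-----
2  | Liam  | 3.48
4  | Liam  | 3.17
6  | Alice | 2.81
7  | Carol | 3.99
8  | Alice | 3.51
9  | Grace | 3.88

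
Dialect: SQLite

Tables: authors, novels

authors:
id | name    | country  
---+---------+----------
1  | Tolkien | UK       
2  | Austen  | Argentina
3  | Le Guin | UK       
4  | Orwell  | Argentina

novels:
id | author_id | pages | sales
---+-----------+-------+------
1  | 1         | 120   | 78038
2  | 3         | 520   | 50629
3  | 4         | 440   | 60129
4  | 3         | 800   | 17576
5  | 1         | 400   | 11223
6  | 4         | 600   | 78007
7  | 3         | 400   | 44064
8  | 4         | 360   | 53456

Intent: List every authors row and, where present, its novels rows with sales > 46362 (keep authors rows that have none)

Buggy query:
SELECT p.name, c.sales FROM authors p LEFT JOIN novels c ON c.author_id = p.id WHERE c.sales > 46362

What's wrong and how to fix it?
Bug: A WHERE condition on the right-hand table after LEFT JOIN drops unmatched parents

Fix: Move the right-table condition into the ON clause so unmatched parents are kept

Corrected query:
SELECT p.name, c.sales FROM authors p LEFT JOIN novels c ON c.author_id = p.id AND c.sales > 46362

Result:
name    | sales
--------+------
Tolkien | 78038
Austen  | NULL 
Le Guin | 50629
Orwell  | 53456
Orwell  | 60129
Orwell  | 78007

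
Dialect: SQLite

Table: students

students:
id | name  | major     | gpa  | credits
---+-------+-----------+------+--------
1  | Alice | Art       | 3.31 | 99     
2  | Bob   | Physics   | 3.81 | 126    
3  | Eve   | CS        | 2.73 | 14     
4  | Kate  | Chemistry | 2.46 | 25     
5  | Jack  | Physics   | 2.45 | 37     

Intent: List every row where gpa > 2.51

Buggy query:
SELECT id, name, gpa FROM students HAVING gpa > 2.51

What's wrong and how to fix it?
Bug: This is a non-aggregate query (no GROUP BY, no aggregates), so in SQLite the HAVING clause is invalid here; a row-level condition belongs in WHERE

Fix: Use WHERE for row-level filtering

Corrected query:
SELECT id, name, gpa FROM students WHERE gpa > 2.51

Result:
id | name  | gpa 
---+-------+-----
1  | Alice | 3.31
2  | Bob   | 3.81
3  | Eve   | 2.73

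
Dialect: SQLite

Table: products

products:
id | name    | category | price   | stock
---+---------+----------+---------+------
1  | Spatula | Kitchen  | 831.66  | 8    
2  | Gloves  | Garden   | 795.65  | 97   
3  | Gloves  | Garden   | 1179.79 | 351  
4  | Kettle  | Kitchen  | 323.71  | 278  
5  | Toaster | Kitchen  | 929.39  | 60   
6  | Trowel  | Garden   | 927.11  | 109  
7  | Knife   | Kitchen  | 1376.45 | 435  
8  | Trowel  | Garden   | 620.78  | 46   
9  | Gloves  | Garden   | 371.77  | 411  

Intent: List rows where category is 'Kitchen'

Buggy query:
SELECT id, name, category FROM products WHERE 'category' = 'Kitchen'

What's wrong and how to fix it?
Bug: Single quotes denote string literals in SQL; the column name is being compared as a constant string

Fix: Reference the column as category without single quotes

Corrected query:
SELECT id, name, category FROM products WHERE category = 'Kitchen'

Result:
id | name    | category
---+---------+---------
1  | Spatula | Kitchen 
4  | Kettle  | Kitchen 
5  | Toaster | Kitchen 
7  | Knife   | Kitchen 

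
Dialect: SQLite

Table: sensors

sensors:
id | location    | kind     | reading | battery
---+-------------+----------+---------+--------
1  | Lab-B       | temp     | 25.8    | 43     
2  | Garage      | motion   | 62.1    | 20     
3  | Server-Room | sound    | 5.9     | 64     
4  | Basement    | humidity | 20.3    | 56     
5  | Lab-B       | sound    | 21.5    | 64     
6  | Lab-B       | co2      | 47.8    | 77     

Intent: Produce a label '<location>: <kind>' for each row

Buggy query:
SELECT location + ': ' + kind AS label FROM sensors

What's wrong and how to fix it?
Bug: '+' is numeric addition; on text columns SQLite converts them to 0 instead of concatenating

Fix: Replace + with || to concatenate text

Corrected query:
SELECT location || ': ' || kind AS label FROM sensors

Result:
label             
------------------
Lab-B: temp       
Garage: motion    
Server-Room: sound
Basement: humidity
Lab-B: sound      
Lab-B: co2        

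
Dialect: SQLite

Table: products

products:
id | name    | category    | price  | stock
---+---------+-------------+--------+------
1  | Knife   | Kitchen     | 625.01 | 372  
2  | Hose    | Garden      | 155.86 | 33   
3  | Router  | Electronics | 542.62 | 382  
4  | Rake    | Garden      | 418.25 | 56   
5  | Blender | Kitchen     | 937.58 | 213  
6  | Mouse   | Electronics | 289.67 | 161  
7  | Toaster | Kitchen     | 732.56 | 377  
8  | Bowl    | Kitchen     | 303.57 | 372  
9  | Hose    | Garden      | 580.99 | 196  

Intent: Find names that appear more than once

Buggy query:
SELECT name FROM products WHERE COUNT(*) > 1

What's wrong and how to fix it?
Bug: WHERE can't reference COUNT(*); aggregates are computed after WHERE

Fix: Group first, then use HAVING for the count condition

Corrected query:
SELECT name FROM products GROUP BY name HAVING COUNT(*) > 1

Result:
name
----
Hose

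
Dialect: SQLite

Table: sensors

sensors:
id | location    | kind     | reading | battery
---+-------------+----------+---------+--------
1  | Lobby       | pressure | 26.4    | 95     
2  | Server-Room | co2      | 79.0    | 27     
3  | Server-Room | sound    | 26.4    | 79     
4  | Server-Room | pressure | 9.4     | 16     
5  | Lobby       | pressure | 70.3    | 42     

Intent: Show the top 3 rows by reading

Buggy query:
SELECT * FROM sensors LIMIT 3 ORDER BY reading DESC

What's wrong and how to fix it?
Bug: ORDER BY cannot follow LIMIT; LIMIT is the final clause

Fix: Sort with ORDER BY, then apply LIMIT

Corrected query:
SELECT * FROM sensors ORDER BY reading DESC LIMIT 3

Result:
id | location    | kind     | reading | battery
---+-------------+----------+---------+--------
2  | Server-Room | co2      | 79      | 27     
5  | Lobby       | pressure | 70.3    | 42     
1  | Lobby       | pressure | 26.4    | 95     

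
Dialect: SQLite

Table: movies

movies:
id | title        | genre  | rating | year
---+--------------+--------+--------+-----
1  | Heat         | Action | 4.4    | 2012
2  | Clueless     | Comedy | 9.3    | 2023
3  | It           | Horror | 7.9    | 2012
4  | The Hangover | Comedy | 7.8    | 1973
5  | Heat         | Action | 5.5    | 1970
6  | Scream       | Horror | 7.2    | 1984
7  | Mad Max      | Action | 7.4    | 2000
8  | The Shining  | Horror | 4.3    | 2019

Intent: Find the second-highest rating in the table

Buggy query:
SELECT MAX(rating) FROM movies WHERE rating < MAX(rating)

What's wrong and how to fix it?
Bug: MAX(rating) on the right of the comparison is an aggregate-in-WHERE error

Fix: Compute the overall MAX in a subquery, then take MAX of rows below it

Corrected query:
SELECT MAX(rating) FROM movies WHERE rating < (SELECT MAX(rating) FROM movies)

Result:
MAX(rating)
-----------
7.9        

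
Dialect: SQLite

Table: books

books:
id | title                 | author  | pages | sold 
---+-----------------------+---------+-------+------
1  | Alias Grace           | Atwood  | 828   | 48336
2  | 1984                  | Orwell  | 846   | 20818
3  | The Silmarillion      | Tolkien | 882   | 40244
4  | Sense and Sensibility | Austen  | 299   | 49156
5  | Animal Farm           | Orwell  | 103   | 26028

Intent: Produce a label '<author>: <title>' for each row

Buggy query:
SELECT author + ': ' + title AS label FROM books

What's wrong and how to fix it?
Bug: '+' is numeric addition; on text columns SQLite converts them to 0 instead of concatenating

Fix: Replace + with || to concatenate text

Corrected query:
SELECT author || ': ' || title AS label FROM books

Result:
label                        
-----------------------------
Atwood: Alias Grace          
Orwell: 1984                 
Tolkien: The Silmarillion    
Austen: Sense and Sensibility
Orwell: Animal Farm          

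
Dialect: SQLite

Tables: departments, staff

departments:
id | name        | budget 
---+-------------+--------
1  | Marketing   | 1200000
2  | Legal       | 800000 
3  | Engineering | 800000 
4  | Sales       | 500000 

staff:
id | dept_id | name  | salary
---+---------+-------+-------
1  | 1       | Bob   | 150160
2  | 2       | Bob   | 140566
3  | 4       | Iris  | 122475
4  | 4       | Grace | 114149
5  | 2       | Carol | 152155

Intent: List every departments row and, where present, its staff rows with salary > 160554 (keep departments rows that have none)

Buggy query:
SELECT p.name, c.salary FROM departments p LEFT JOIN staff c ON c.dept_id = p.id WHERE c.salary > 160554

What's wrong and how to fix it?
Bug: Filtering c.salary in WHERE discards the NULL rows produced by LEFT JOIN, turning it into an inner join

Fix: Move the right-table condition into the ON clause so unmatched parents are kept

Corrected query:
SELECT p.name, c.salary FROM departments p LEFT JOIN staff c ON c.dept_id = p.id AND c.salary > 160554

Result:
name        | salary
------------+-------
Marketing   | NULL  
Legal       | NULL  
Engineering | NULL  
Sales       | NULL  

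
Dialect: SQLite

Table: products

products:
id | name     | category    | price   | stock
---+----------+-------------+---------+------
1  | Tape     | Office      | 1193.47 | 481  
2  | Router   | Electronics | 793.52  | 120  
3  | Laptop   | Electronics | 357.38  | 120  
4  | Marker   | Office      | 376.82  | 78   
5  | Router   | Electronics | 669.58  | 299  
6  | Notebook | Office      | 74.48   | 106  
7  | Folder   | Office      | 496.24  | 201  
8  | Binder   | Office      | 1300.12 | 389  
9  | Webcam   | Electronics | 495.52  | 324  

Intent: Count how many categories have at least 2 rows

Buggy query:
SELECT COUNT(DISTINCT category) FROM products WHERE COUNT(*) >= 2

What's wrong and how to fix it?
Bug: COUNT(*) cannot appear in WHERE; the per-group count doesn't exist yet

Fix: Group first with HAVING COUNT(*) >= 2, then COUNT the resulting groups

Corrected query:
SELECT COUNT(*) FROM (SELECT category FROM products GROUP BY category HAVING COUNT(*) >= 2)

Result:
COUNT(*)
--------
2       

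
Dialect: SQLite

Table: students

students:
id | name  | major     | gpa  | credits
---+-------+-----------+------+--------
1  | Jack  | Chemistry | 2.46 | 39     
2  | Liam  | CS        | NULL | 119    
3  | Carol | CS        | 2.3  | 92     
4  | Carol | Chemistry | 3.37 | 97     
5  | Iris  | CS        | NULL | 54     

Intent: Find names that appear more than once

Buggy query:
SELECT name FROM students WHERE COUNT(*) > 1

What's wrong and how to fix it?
Bug: WHERE can't reference COUNT(*); aggregates are computed after WHERE

Fix: Group first, then use HAVING for the count condition

Corrected query:
SELECT name FROM students GROUP BY name HAVING COUNT(*) > 1

Result:
name 
-----
Carol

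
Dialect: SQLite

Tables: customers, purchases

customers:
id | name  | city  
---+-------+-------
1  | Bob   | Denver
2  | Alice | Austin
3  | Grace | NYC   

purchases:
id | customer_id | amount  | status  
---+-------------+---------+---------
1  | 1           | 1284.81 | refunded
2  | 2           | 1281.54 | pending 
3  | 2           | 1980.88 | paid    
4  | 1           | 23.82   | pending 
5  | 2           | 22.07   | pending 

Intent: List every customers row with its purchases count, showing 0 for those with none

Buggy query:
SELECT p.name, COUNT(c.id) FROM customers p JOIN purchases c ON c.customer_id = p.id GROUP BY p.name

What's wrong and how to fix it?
Bug: INNER JOIN drops customers rows that have no matching purchases rows

Fix: Use LEFT JOIN so parents without children still appear (COUNT(c.id) gives 0)

Corrected query:
SELECT p.name, COUNT(c.id) FROM customers p LEFT JOIN purchases c ON c.customer_id = p.id GROUP BY p.name

Result:
name  | COUNT(c.id)
------+------------
Alice | 3          
Bob   | 2          
Grace | 0          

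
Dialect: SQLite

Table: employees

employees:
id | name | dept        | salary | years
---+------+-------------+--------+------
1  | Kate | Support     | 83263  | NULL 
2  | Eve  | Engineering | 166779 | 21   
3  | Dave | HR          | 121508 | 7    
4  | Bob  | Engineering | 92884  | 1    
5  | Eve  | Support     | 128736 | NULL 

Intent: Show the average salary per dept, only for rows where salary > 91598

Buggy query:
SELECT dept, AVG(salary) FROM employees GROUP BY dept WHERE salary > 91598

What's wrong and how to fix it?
Bug: Row-level WHERE must come before GROUP BY in the clause order

Fix: Place WHERE between FROM and GROUP BY

Corrected query:
SELECT dept, AVG(salary) FROM employees WHERE salary > 91598 GROUP BY dept

Result:
dept        | AVG(salary)
------------+------------
Engineering | 129831.5   
HR          | 121508     
Support     | 128736     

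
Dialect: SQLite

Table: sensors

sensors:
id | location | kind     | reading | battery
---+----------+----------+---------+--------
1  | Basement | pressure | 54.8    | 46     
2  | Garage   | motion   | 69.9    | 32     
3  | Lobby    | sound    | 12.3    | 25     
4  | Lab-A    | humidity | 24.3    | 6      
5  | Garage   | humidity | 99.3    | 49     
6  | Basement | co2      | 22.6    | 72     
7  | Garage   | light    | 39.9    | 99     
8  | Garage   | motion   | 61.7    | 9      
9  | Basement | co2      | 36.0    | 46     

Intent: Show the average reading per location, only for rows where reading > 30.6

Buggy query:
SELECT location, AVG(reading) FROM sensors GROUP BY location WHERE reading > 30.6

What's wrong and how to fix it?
Bug: Row-level WHERE must come before GROUP BY in the clause order

Fix: Move the WHERE clause before GROUP BY

Corrected query:
SELECT location, AVG(reading) FROM sensors WHERE reading > 30.6 GROUP BY location

Result:
location | AVG(reading)
---------+-------------
Basement | 45.4        
Garage   | 67.7        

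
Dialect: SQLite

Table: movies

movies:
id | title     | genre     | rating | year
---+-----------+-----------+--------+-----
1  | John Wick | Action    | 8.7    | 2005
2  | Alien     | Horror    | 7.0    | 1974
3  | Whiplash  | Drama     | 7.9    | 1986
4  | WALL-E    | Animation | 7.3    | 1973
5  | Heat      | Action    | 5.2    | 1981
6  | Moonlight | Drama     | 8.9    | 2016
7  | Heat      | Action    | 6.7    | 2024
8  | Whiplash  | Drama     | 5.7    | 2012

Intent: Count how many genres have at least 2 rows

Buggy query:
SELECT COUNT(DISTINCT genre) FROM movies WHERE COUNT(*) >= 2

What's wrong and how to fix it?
Bug: WHERE filters individual rows, not groups, so a group-level COUNT is invalid there

Fix: Use a subquery that GROUPs and filters with HAVING, then count its rows

Corrected query:
SELECT COUNT(*) FROM (SELECT genre FROM movies GROUP BY genre HAVING COUNT(*) >= 2)

Result:
COUNT(*)
--------
2       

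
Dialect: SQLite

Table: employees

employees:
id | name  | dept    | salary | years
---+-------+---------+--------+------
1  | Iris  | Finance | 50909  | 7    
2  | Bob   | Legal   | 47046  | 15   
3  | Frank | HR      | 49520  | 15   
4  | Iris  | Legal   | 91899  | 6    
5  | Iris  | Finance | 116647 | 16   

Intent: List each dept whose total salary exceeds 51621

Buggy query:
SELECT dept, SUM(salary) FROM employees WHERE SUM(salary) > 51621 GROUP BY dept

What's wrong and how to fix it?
Bug: WHERE runs before GROUP BY, so aggregates aren't available there

Fix: Move the aggregate condition to a HAVING clause

Corrected query:
SELECT dept, SUM(salary) FROM employees GROUP BY dept HAVING SUM(salary) > 51621

Result:
dept    | SUM(salary)
--------+------------
Finance | 167556     
Legal   | 138945     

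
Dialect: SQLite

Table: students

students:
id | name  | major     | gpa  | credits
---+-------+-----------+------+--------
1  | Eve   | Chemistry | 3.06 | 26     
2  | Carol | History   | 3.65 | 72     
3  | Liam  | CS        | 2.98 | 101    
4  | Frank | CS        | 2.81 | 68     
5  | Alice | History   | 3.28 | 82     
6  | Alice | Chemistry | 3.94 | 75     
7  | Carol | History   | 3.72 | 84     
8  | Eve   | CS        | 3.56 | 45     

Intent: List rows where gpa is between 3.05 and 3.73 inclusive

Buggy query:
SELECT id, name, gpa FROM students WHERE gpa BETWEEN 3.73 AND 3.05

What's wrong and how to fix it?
Bug: The bounds are reversed; BETWEEN a AND b requires a <= b to match anything

Fix: Swap the bounds so the smaller value comes first

Corrected query:
SELECT id, name, gpa FROM students WHERE gpa BETWEEN 3.05 AND 3.73

Result:
id | name  | gpa 
---+-------+-----
1  | Eve   | 3.06
2  | Carol | 3.65
5  | Alice | 3.28
7  | Carol | 3.72
8  | Eve   | 3.56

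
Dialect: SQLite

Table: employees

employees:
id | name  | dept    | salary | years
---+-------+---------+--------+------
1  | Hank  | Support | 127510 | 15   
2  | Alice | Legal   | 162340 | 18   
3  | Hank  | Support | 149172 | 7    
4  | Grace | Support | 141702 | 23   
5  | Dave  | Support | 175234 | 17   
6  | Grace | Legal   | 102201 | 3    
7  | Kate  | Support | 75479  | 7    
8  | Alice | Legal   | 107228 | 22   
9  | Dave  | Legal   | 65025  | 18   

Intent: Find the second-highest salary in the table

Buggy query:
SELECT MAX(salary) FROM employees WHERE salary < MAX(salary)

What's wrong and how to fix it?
Bug: The inner MAX is an aggregate inside WHERE, which is not allowed

Fix: Compute the overall MAX in a subquery, then take MAX of rows below it

Corrected query:
SELECT MAX(salary) FROM employees WHERE salary < (SELECT MAX(salary) FROM employees)

Result:
MAX(salary)
-----------
162340     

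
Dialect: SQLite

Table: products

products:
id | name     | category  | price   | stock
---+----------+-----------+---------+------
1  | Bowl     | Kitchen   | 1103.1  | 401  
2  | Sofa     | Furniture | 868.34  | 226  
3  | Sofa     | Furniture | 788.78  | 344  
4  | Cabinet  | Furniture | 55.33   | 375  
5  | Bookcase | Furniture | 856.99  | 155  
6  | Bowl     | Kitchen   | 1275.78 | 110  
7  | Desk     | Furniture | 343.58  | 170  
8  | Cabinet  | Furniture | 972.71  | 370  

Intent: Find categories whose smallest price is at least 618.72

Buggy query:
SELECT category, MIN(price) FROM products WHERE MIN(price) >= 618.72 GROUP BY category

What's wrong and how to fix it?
Bug: Aggregates like MIN are computed per group after WHERE runs

Fix: Use HAVING for the per-group MIN condition

Corrected query:
SELECT category, MIN(price) FROM products GROUP BY category HAVING MIN(price) >= 618.72

Result:
category | MIN(price)
---------+-----------
Kitchen  | 1103.1    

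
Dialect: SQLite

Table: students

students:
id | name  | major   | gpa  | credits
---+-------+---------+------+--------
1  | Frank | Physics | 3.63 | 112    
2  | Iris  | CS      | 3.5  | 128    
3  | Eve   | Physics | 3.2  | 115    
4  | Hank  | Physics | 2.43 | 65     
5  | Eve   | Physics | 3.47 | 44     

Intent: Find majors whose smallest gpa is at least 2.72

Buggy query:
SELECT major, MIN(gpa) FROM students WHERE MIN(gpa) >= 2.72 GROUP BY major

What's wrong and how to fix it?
Bug: Aggregates like MIN are computed per group after WHERE runs

Fix: Use HAVING for the per-group MIN condition

Corrected query:
SELECT major, MIN(gpa) FROM students GROUP BY major HAVING MIN(gpa) >= 2.72

Result:
major | MIN(gpa)
------+---------
CS    | 3.5     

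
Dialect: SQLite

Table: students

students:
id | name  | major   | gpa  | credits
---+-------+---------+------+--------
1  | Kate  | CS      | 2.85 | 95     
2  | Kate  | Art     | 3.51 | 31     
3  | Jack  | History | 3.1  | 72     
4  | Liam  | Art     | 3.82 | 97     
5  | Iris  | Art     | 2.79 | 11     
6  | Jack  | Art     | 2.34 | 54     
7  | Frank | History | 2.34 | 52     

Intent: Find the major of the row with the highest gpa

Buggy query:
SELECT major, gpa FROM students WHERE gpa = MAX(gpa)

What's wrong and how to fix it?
Bug: WHERE is evaluated per row; an aggregate over the whole table isn't defined there

Fix: Use a subquery: WHERE gpa = (SELECT MAX(gpa) FROM students)

Corrected query:
SELECT major, gpa FROM students WHERE gpa = (SELECT MAX(gpa) FROM students)

Result:
major | gpa 
------+-----
Art   | 3.82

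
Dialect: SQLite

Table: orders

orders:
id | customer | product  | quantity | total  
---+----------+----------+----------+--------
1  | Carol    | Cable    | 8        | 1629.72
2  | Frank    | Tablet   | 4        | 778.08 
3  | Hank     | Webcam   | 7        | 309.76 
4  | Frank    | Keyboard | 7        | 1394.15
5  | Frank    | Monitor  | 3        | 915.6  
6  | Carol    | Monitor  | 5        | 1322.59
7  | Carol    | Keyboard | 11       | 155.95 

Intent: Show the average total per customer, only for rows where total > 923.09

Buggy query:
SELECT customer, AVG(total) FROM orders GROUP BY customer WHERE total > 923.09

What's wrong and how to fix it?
Bug: Row-level WHERE must come before GROUP BY in the clause order

Fix: Move the WHERE clause before GROUP BY

Corrected query:
SELECT customer, AVG(total) FROM orders WHERE total > 923.09 GROUP BY customer

Result:
customer | AVG(total)
---------+-----------
Carol    | 1476.155  
Frank    | 1394.15   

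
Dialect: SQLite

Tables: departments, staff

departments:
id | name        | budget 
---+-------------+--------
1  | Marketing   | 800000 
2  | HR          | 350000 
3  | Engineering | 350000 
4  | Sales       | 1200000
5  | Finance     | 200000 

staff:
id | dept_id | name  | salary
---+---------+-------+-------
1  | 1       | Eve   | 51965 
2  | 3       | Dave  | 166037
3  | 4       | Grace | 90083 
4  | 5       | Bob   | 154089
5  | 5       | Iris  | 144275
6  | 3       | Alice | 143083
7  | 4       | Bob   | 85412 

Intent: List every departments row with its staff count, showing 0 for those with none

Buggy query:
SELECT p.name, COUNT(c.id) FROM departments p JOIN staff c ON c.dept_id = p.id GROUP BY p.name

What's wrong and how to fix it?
Bug: INNER JOIN drops departments rows that have no matching staff rows

Fix: Switch to LEFT JOIN to retain unmatched parent rows

Corrected query:
SELECT p.name, COUNT(c.id) FROM departments p LEFT JOIN staff c ON c.dept_id = p.id GROUP BY p.name

Result:
name        | COUNT(c.id)
------------+------------
Engineering | 2          
Finance     | 2          
HR          | 0          
Marketing   | 1          
Sales       | 2          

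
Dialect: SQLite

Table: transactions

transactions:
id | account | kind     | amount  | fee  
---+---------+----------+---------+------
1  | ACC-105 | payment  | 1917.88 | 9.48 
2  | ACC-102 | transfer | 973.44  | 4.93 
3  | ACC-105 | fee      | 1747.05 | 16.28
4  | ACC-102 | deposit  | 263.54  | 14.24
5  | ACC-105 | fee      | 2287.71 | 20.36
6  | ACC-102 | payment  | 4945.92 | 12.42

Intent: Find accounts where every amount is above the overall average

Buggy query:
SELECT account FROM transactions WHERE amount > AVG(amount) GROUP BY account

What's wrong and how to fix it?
Bug: WHERE evaluates per row before aggregation, so AVG() is unavailable

Fix: Use a subquery for AVG and a HAVING MIN(...) filter so the condition holds for every row in the group

Corrected query:
SELECT account FROM transactions GROUP BY account HAVING MIN(amount) > (SELECT AVG(amount) FROM transactions)

Result:
(no rows)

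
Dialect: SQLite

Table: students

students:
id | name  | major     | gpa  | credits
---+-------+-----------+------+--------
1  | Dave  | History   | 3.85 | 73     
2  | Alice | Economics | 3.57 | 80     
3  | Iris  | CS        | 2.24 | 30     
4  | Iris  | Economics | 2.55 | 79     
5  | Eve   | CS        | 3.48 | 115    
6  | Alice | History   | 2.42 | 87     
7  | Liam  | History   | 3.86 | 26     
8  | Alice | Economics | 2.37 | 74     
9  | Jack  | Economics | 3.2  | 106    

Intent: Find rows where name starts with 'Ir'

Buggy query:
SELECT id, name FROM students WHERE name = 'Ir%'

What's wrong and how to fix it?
Bug: '=' compares the literal string including the % character; pattern matching needs LIKE

Fix: Use LIKE for wildcard pattern matching

Corrected query:
SELECT id, name FROM students WHERE name LIKE 'Ir%'

Result:
id | name
---+-----
3  | Iris
4  | Iris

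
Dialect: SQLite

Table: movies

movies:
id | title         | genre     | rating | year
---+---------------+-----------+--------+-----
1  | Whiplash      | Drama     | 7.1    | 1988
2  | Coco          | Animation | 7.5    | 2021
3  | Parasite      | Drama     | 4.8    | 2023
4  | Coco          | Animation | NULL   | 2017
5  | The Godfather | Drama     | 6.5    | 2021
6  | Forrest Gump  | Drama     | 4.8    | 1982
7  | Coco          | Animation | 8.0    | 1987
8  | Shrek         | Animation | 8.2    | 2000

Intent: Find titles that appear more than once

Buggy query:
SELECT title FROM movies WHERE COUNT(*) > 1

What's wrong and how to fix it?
Bug: COUNT(*) is an aggregate and cannot be used in WHERE

Fix: Group first, then use HAVING for the count condition

Corrected query:
SELECT title FROM movies GROUP BY title HAVING COUNT(*) > 1

Result:
title
-----
Coco 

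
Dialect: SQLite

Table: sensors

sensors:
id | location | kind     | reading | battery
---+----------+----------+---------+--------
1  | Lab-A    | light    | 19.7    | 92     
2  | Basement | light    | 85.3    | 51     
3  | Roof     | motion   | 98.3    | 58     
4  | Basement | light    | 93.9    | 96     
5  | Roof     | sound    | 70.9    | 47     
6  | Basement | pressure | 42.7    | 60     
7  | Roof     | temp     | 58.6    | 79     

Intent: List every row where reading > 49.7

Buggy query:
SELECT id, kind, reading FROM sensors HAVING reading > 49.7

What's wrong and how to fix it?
Bug: This is a non-aggregate query (no GROUP BY, no aggregates), so in SQLite the HAVING clause is invalid here; a row-level condition belongs in WHERE

Fix: Use WHERE for row-level filtering

Corrected query:
SELECT id, kind, reading FROM sensors WHERE reading > 49.7

Result:
id | kind   | reading
---+--------+--------
2  | light  | 85.3   
3  | motion | 98.3   
4  | light  | 93.9   
5  | sound  | 70.9   
7  | temp   | 58.6   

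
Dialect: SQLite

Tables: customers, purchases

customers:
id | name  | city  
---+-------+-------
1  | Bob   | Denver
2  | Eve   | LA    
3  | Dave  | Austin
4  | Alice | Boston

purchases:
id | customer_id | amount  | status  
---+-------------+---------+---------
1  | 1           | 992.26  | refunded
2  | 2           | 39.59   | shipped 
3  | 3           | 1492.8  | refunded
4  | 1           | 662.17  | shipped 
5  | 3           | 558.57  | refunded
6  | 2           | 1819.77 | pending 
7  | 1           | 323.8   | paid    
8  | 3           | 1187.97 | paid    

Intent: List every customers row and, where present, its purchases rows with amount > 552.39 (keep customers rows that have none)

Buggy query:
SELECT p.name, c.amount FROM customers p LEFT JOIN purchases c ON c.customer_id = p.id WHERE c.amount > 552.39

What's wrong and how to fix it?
Bug: Filtering c.amount in WHERE discards the NULL rows produced by LEFT JOIN, turning it into an inner join

Fix: Put 'c.amount > 552.39' in the JOIN's ON clause instead of WHERE

Corrected query:
SELECT p.name, c.amount FROM customers p LEFT JOIN purchases c ON c.customer_id = p.id AND c.amount > 552.39

Result:
name  | amount 
------+--------
Bob   | 662.17 
Bob   | 992.26 
Eve   | 1819.77
Dave  | 558.57 
Dave  | 1187.97
Dave  | 1492.8 
Alice | NULL   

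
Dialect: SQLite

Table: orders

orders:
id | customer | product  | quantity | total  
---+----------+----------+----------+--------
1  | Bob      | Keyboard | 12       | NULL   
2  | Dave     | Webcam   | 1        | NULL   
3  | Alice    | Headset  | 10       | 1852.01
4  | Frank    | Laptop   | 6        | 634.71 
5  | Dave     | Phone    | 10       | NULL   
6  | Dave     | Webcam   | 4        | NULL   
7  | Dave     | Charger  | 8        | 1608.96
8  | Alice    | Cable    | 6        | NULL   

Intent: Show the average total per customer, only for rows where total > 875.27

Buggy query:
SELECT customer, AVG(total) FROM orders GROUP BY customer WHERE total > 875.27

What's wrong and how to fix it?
Bug: Row-level WHERE must come before GROUP BY in the clause order

Fix: Place WHERE between FROM and GROUP BY

Corrected query:
SELECT customer, AVG(total) FROM orders WHERE total > 875.27 GROUP BY customer

Result:
customer | AVG(total)
---------+-----------
Alice    | 1852.01   
Dave     | 1608.96   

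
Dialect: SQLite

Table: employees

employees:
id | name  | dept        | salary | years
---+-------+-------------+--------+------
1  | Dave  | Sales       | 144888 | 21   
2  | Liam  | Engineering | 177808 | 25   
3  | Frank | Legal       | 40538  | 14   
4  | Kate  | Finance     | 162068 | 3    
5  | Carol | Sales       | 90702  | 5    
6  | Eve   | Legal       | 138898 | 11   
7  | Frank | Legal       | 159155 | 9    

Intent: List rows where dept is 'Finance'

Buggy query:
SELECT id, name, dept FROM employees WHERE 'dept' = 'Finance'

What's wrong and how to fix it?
Bug: Single quotes denote string literals in SQL; the column name is being compared as a constant string

Fix: Reference the column as dept without single quotes

Corrected query:
SELECT id, name, dept FROM employees WHERE dept = 'Finance'

Result:
id | name | dept   
---+------+--------
4  | Kate | Finance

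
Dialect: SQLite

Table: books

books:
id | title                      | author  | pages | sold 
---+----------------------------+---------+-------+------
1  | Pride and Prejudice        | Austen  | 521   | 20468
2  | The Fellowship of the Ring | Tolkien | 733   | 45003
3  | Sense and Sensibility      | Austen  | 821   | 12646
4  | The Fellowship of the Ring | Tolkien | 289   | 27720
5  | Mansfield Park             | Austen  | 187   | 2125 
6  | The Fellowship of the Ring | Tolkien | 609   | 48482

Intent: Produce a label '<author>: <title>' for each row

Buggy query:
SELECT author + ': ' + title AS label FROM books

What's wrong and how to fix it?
Bug: '+' is numeric addition; on text columns SQLite converts them to 0 instead of concatenating

Fix: Use the || operator for string concatenation

Corrected query:
SELECT author || ': ' || title AS label FROM books

Result:
label                              
-----------------------------------
Austen: Pride and Prejudice        
Tolkien: The Fellowship of the Ring
Austen: Sense and Sensibility      
Tolkien: The Fellowship of the Ring
Austen: Mansfield Park             
Tolkien: The Fellowship of the Ring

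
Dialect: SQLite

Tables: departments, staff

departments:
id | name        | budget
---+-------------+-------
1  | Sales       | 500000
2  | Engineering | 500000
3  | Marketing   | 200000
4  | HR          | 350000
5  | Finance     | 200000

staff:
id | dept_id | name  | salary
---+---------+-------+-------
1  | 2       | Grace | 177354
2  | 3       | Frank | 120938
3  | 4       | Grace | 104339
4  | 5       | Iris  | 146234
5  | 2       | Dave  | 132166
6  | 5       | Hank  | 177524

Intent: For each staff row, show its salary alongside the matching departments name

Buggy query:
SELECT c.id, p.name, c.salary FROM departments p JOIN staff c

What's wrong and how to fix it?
Bug: Missing join condition: each staff row is matched to all departments rows instead of just its own

Fix: Add ON c.dept_id = p.id to the JOIN

Corrected query:
SELECT c.id, p.name, c.salary FROM departments p JOIN staff c ON c.dept_id = p.id

Result:
id | name        | salary
---+-------------+-------
1  | Engineering | 177354
2  | Marketing   | 120938
3  | HR          | 104339
4  | Finance     | 146234
5  | Engineering | 132166
6  | Finance     | 177524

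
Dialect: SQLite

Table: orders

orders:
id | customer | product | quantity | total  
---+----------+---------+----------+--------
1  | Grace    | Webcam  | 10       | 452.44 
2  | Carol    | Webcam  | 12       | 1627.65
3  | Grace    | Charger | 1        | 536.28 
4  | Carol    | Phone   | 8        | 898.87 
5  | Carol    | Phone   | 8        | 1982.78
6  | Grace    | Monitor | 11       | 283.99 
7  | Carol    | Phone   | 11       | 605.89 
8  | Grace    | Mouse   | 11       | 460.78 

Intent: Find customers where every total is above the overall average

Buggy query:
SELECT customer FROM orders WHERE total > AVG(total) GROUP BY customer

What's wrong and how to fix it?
Bug: AVG() is an aggregate; it can't sit directly in WHERE

Fix: Use a subquery for AVG and a HAVING MIN(...) filter so the condition holds for every row in the group

Corrected query:
SELECT customer FROM orders GROUP BY customer HAVING MIN(total) > (SELECT AVG(total) FROM orders)

Result:
(no rows)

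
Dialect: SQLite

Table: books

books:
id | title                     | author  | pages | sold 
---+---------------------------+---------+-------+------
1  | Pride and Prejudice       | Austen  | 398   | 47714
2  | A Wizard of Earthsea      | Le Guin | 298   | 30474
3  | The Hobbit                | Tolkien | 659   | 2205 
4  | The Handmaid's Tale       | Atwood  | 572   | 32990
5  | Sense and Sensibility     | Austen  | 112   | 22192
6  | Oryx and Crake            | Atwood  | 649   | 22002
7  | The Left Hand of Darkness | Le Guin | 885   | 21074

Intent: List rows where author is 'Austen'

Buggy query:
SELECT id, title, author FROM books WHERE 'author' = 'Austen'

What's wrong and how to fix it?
Bug: Single quotes denote string literals in SQL; the column name is being compared as a constant string

Fix: Reference the column as author without single quotes

Corrected query:
SELECT id, title, author FROM books WHERE author = 'Austen'

Result:
id | title                 | author
---+-----------------------+-------
1  | Pride and Prejudice   | Austen
5  | Sense and Sensibility | Austen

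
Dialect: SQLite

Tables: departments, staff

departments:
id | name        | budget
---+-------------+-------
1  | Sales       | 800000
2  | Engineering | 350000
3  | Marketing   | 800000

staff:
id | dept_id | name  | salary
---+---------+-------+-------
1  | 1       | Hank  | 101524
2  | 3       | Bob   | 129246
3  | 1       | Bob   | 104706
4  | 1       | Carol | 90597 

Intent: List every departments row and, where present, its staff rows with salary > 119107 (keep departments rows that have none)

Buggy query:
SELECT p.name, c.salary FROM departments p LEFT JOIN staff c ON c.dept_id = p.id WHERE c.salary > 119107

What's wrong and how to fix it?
Bug: A WHERE condition on the right-hand table after LEFT JOIN drops unmatched parents

Fix: Put 'c.salary > 119107' in the JOIN's ON clause instead of WHERE

Corrected query:
SELECT p.name, c.salary FROM departments p LEFT JOIN staff c ON c.dept_id = p.id AND c.salary > 119107

Result:
name        | salary
------------+-------
Sales       | NULL  
Engineering | NULL  
Marketing   | 129246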